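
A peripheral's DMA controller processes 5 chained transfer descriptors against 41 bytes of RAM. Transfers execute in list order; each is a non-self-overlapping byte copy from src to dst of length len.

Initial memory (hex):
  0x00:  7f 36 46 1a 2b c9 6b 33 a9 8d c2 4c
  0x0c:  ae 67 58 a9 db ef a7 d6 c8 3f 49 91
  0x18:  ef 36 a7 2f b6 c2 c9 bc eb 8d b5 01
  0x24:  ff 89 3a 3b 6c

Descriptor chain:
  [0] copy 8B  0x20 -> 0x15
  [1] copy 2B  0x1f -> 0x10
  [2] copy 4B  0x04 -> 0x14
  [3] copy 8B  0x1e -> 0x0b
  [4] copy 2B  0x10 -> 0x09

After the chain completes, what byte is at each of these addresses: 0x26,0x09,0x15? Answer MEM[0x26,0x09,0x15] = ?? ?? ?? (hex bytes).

  after D0: wrote 8B at 0x15 = eb8db501ff893a3b
  after D1: wrote 2B at 0x10 = bceb
  after D2: wrote 4B at 0x14 = 2bc96b33
  after D3: wrote 8B at 0x0b = c9bceb8db501ff89
  after D4: wrote 2B at 0x09 = 01ff
query mem[0x26]=0x3a, mem[0x09]=0x01, mem[0x15]=0xc9

MEM[0x26,0x09,0x15] = 3a 01 c9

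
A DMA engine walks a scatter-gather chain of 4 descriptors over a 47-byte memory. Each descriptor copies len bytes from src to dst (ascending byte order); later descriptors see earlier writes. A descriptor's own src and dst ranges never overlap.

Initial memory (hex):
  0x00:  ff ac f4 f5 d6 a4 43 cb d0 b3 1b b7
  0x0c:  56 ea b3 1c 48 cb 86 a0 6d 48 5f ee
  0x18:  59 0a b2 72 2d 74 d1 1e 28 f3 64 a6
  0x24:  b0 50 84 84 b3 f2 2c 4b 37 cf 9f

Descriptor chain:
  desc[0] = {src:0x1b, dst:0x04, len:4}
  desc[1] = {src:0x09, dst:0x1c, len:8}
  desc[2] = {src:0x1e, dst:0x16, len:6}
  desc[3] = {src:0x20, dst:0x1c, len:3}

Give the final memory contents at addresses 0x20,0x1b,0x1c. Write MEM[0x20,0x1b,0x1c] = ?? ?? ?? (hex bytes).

  after D0: wrote 4B at 0x04 = 722d74d1
  after D1: wrote 8B at 0x1c = b31bb756eab31c48
  after D2: wrote 6B at 0x16 = b756eab31c48
  after D3: wrote 3B at 0x1c = eab31c
query mem[0x20]=0xea, mem[0x1b]=0x48, mem[0x1c]=0xea

MEM[0x20,0x1b,0x1c] = ea 48 ea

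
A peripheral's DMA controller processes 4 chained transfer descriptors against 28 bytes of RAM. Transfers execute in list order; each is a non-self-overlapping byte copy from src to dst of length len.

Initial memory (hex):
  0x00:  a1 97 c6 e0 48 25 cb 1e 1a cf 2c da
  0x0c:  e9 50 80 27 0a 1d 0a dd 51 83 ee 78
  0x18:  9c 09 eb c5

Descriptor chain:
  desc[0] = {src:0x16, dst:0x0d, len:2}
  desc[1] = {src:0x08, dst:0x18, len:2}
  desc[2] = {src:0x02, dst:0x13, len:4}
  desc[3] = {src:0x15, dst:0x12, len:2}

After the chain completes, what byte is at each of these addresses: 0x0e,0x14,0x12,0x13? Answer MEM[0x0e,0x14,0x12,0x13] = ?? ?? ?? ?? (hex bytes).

MEM[0x0e,0x14,0x12,0x13] = 78 e0 48 25

[0] 0x16->0x0d len=2 : ee 78
[1] 0x08->0x18 len=2 : 1a cf
[2] 0x02->0x13 len=4 : c6 e0 48 25
[3] 0x15->0x12 len=2 : 48 25
query mem[0x0e]=0x78, mem[0x14]=0xe0, mem[0x12]=0x48, mem[0x13]=0x25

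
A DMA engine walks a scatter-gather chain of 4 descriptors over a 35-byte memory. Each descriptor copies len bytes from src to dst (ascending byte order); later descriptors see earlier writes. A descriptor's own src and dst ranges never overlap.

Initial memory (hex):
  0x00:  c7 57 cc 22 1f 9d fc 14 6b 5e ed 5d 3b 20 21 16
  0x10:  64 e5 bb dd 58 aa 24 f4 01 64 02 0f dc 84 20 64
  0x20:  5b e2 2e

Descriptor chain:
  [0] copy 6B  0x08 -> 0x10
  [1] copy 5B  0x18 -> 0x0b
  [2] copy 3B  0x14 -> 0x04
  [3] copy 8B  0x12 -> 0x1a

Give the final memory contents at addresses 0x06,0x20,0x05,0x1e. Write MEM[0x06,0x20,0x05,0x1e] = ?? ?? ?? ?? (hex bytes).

MEM[0x06,0x20,0x05,0x1e] = 24 01 20 24

  after D0: wrote 6B at 0x10 = 6b5eed5d3b20
  after D1: wrote 5B at 0x0b = 0164020fdc
  after D2: wrote 3B at 0x04 = 3b2024
  after D3: wrote 8B at 0x1a = ed5d3b2024f40164
query mem[0x06]=0x24, mem[0x20]=0x01, mem[0x05]=0x20, mem[0x1e]=0x24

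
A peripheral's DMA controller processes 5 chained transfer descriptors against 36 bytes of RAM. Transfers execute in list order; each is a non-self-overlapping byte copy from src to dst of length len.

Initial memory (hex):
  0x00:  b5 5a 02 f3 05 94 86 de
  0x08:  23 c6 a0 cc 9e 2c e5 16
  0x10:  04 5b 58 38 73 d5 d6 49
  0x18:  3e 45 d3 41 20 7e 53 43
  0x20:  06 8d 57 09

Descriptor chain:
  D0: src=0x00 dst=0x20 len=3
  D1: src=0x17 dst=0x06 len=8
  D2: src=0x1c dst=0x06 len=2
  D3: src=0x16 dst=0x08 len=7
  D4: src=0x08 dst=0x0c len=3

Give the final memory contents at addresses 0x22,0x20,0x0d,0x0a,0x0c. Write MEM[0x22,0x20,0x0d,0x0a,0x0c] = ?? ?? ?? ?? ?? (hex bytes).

MEM[0x22,0x20,0x0d,0x0a,0x0c] = 02 b5 49 3e d6

#0 dst[0x20+3] := {0xb5,0x5a,0x02}
#1 dst[0x06+8] := {0x49,0x3e,0x45,0xd3,0x41,0x20,0x7e,0x53}
#2 dst[0x06+2] := {0x20,0x7e}
#3 dst[0x08+7] := {0xd6,0x49,0x3e,0x45,0xd3,0x41,0x20}
#4 dst[0x0c+3] := {0xd6,0x49,0x3e}
query mem[0x22]=0x02, mem[0x20]=0xb5, mem[0x0d]=0x49, mem[0x0a]=0x3e, mem[0x0c]=0xd6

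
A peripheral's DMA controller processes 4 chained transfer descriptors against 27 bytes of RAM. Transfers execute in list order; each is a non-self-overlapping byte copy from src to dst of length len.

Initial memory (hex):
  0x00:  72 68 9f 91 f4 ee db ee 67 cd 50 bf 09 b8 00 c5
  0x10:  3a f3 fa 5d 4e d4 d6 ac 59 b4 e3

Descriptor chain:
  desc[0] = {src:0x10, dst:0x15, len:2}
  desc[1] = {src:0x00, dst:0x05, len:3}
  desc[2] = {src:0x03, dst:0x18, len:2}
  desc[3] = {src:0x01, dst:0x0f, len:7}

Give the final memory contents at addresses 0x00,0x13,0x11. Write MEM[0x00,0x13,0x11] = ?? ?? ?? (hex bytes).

D0: mem[0x15..0x16] <- [3a f3]
D1: mem[0x05..0x07] <- [72 68 9f]
D2: mem[0x18..0x19] <- [91 f4]
D3: mem[0x0f..0x15] <- [68 9f 91 f4 72 68 9f]
query mem[0x00]=0x72, mem[0x13]=0x72, mem[0x11]=0x91

MEM[0x00,0x13,0x11] = 72 72 91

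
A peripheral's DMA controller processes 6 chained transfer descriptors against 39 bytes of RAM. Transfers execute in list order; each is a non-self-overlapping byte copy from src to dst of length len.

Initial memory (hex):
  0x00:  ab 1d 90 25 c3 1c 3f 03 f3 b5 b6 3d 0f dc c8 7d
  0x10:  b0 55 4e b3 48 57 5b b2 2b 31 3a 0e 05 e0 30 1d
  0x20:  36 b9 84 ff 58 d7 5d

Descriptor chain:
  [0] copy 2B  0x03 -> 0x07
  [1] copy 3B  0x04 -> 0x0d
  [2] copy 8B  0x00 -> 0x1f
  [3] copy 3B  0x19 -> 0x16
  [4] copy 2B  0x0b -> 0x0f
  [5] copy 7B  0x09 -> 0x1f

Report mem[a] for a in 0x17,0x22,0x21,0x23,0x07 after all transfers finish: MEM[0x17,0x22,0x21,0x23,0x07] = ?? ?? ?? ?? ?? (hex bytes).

D0: mem[0x07..0x08] <- [25 c3]
D1: mem[0x0d..0x0f] <- [c3 1c 3f]
D2: mem[0x1f..0x26] <- [ab 1d 90 25 c3 1c 3f 25]
D3: mem[0x16..0x18] <- [31 3a 0e]
D4: mem[0x0f..0x10] <- [3d 0f]
D5: mem[0x1f..0x25] <- [b5 b6 3d 0f c3 1c 3d]
query mem[0x17]=0x3a, mem[0x22]=0x0f, mem[0x21]=0x3d, mem[0x23]=0xc3, mem[0x07]=0x25

MEM[0x17,0x22,0x21,0x23,0x07] = 3a 0f 3d c3 25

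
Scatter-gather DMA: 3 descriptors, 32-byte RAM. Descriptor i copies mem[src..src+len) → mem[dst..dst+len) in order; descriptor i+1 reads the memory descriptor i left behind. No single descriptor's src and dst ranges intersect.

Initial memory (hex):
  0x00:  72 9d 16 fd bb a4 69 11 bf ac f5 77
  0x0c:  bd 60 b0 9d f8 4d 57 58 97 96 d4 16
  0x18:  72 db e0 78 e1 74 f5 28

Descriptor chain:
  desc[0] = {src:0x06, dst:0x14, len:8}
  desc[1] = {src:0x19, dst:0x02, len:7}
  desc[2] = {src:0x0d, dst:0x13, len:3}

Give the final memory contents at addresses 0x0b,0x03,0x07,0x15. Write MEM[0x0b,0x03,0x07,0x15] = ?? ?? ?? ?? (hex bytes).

MEM[0x0b,0x03,0x07,0x15] = 77 bd f5 9d

D0: mem[0x14..0x1b] <- [69 11 bf ac f5 77 bd 60]
D1: mem[0x02..0x08] <- [77 bd 60 e1 74 f5 28]
D2: mem[0x13..0x15] <- [60 b0 9d]
query mem[0x0b]=0x77, mem[0x03]=0xbd, mem[0x07]=0xf5, mem[0x15]=0x9d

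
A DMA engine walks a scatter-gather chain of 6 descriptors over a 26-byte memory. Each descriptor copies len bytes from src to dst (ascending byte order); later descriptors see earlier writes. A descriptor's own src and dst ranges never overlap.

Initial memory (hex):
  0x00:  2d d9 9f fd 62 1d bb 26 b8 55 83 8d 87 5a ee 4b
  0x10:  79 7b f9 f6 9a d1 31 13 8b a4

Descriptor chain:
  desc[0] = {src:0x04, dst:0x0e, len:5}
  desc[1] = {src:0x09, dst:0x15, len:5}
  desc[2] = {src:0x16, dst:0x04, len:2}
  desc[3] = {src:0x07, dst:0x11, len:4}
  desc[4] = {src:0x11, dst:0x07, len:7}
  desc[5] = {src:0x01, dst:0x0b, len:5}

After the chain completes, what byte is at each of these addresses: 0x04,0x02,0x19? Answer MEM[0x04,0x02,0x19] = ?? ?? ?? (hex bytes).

  after D0: wrote 5B at 0x0e = 621dbb26b8
  after D1: wrote 5B at 0x15 = 55838d875a
  after D2: wrote 2B at 0x04 = 838d
  after D3: wrote 4B at 0x11 = 26b85583
  after D4: wrote 7B at 0x07 = 26b8558355838d
  after D5: wrote 5B at 0x0b = d99ffd838d
query mem[0x04]=0x83, mem[0x02]=0x9f, mem[0x19]=0x5a

MEM[0x04,0x02,0x19] = 83 9f 5a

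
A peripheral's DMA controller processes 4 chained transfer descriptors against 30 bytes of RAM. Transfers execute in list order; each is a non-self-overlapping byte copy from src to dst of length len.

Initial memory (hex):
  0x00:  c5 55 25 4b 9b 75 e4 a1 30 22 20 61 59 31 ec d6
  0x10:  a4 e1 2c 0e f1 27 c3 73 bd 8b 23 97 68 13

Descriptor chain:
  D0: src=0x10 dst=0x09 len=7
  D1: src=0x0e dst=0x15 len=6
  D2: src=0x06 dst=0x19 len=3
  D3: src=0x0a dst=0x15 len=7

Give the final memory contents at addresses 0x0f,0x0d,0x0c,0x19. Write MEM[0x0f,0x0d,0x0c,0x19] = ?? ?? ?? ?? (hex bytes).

MEM[0x0f,0x0d,0x0c,0x19] = c3 f1 0e 27

[0] 0x10->0x09 len=7 : a4 e1 2c 0e f1 27 c3
[1] 0x0e->0x15 len=6 : 27 c3 a4 e1 2c 0e
[2] 0x06->0x19 len=3 : e4 a1 30
[3] 0x0a->0x15 len=7 : e1 2c 0e f1 27 c3 a4
query mem[0x0f]=0xc3, mem[0x0d]=0xf1, mem[0x0c]=0x0e, mem[0x19]=0x27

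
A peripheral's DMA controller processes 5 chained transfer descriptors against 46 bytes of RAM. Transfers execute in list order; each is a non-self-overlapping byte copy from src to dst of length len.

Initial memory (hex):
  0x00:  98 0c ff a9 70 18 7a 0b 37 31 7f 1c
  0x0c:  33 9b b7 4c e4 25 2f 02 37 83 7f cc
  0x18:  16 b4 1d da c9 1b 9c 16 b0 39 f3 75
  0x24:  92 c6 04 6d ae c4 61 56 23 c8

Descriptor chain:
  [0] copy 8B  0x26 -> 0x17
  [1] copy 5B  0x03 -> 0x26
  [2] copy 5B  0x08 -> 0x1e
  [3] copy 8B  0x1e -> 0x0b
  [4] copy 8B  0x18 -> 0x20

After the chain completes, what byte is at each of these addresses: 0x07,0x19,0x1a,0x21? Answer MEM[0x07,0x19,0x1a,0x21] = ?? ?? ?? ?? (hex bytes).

D0: mem[0x17..0x1e] <- [04 6d ae c4 61 56 23 c8]
D1: mem[0x26..0x2a] <- [a9 70 18 7a 0b]
D2: mem[0x1e..0x22] <- [37 31 7f 1c 33]
D3: mem[0x0b..0x12] <- [37 31 7f 1c 33 75 92 c6]
D4: mem[0x20..0x27] <- [6d ae c4 61 56 23 37 31]
query mem[0x07]=0x0b, mem[0x19]=0xae, mem[0x1a]=0xc4, mem[0x21]=0xae

MEM[0x07,0x19,0x1a,0x21] = 0b ae c4 ae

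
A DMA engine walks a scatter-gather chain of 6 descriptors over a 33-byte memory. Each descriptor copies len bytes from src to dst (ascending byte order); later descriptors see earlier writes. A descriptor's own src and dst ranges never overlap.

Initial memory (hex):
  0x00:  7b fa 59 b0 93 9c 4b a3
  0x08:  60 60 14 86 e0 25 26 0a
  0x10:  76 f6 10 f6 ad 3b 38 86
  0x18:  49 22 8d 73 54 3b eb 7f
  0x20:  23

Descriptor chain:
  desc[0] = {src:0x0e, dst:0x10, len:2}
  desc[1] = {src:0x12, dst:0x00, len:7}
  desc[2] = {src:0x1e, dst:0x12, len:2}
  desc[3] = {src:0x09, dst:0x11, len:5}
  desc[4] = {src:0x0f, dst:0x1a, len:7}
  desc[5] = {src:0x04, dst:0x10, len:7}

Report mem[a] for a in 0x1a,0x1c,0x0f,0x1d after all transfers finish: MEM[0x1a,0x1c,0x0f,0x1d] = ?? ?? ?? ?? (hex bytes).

MEM[0x1a,0x1c,0x0f,0x1d] = 0a 60 0a 14

[0] 0x0e->0x10 len=2 : 26 0a
[1] 0x12->0x00 len=7 : 10 f6 ad 3b 38 86 49
[2] 0x1e->0x12 len=2 : eb 7f
[3] 0x09->0x11 len=5 : 60 14 86 e0 25
[4] 0x0f->0x1a len=7 : 0a 26 60 14 86 e0 25
[5] 0x04->0x10 len=7 : 38 86 49 a3 60 60 14
query mem[0x1a]=0x0a, mem[0x1c]=0x60, mem[0x0f]=0x0a, mem[0x1d]=0x14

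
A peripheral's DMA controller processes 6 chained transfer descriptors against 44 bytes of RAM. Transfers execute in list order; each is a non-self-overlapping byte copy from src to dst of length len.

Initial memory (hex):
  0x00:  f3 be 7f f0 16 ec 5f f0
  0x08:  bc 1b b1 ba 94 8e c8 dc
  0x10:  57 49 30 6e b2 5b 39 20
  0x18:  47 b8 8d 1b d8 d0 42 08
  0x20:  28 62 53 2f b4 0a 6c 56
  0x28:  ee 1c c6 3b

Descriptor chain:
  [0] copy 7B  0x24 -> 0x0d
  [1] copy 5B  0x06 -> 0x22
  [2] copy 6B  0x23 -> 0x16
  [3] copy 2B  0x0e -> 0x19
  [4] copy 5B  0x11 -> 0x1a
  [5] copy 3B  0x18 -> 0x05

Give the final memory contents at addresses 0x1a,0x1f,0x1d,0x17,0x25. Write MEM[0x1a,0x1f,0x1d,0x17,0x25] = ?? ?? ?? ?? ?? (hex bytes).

D0: mem[0x0d..0x13] <- [b4 0a 6c 56 ee 1c c6]
D1: mem[0x22..0x26] <- [5f f0 bc 1b b1]
D2: mem[0x16..0x1b] <- [f0 bc 1b b1 56 ee]
D3: mem[0x19..0x1a] <- [0a 6c]
D4: mem[0x1a..0x1e] <- [ee 1c c6 b2 5b]
D5: mem[0x05..0x07] <- [1b 0a ee]
query mem[0x1a]=0xee, mem[0x1f]=0x08, mem[0x1d]=0xb2, mem[0x17]=0xbc, mem[0x25]=0x1b

MEM[0x1a,0x1f,0x1d,0x17,0x25] = ee 08 b2 bc 1b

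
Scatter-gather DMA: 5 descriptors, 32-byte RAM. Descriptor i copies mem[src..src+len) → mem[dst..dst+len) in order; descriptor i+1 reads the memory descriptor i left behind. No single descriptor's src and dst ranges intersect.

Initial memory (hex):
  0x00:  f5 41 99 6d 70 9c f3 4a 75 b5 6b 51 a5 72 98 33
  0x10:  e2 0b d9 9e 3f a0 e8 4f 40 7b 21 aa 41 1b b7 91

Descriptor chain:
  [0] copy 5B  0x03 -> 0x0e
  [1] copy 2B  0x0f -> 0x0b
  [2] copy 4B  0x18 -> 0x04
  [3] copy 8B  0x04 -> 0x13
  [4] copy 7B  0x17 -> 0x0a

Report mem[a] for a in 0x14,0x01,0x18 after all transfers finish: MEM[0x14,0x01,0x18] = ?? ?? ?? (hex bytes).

[0] 0x03->0x0e len=5 : 6d 70 9c f3 4a
[1] 0x0f->0x0b len=2 : 70 9c
[2] 0x18->0x04 len=4 : 40 7b 21 aa
[3] 0x04->0x13 len=8 : 40 7b 21 aa 75 b5 6b 70
[4] 0x17->0x0a len=7 : 75 b5 6b 70 aa 41 1b
query mem[0x14]=0x7b, mem[0x01]=0x41, mem[0x18]=0xb5

MEM[0x14,0x01,0x18] = 7b 41 b5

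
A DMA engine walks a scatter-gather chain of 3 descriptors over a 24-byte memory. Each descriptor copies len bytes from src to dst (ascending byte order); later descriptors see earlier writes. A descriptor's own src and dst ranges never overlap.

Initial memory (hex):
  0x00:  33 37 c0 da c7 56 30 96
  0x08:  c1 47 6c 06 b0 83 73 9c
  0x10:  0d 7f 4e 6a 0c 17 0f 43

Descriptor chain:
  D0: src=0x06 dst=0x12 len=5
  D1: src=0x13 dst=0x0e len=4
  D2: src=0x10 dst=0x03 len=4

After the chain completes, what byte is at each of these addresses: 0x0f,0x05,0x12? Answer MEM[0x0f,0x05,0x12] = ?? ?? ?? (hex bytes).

MEM[0x0f,0x05,0x12] = c1 30 30

D0: mem[0x12..0x16] <- [30 96 c1 47 6c]
D1: mem[0x0e..0x11] <- [96 c1 47 6c]
D2: mem[0x03..0x06] <- [47 6c 30 96]
query mem[0x0f]=0xc1, mem[0x05]=0x30, mem[0x12]=0x30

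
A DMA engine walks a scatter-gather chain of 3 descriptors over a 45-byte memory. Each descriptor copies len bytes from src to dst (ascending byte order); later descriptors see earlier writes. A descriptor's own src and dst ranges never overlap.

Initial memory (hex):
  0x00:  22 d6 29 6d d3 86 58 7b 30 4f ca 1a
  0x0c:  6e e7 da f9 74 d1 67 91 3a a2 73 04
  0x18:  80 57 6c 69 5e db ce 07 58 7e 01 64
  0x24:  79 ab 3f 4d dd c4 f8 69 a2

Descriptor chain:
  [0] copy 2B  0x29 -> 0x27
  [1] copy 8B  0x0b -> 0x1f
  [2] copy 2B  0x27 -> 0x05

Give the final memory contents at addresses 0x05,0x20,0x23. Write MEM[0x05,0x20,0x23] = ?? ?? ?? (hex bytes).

MEM[0x05,0x20,0x23] = c4 6e f9

  after D0: wrote 2B at 0x27 = c4f8
  after D1: wrote 8B at 0x1f = 1a6ee7daf974d167
  after D2: wrote 2B at 0x05 = c4f8
query mem[0x05]=0xc4, mem[0x20]=0x6e, mem[0x23]=0xf9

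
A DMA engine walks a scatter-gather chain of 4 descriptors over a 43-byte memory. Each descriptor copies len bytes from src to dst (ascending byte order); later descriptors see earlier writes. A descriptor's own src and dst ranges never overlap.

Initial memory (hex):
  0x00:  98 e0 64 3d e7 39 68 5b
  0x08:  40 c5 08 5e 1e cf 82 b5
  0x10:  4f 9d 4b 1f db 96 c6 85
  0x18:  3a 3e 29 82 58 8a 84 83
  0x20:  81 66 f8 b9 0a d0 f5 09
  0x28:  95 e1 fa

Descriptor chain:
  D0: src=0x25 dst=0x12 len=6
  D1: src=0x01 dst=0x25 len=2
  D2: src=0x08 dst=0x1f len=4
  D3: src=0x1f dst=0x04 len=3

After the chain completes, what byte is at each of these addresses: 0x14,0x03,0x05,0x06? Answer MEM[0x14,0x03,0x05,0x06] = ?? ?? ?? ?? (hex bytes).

MEM[0x14,0x03,0x05,0x06] = 09 3d c5 08

[0] 0x25->0x12 len=6 : d0 f5 09 95 e1 fa
[1] 0x01->0x25 len=2 : e0 64
[2] 0x08->0x1f len=4 : 40 c5 08 5e
[3] 0x1f->0x04 len=3 : 40 c5 08
query mem[0x14]=0x09, mem[0x03]=0x3d, mem[0x05]=0xc5, mem[0x06]=0x08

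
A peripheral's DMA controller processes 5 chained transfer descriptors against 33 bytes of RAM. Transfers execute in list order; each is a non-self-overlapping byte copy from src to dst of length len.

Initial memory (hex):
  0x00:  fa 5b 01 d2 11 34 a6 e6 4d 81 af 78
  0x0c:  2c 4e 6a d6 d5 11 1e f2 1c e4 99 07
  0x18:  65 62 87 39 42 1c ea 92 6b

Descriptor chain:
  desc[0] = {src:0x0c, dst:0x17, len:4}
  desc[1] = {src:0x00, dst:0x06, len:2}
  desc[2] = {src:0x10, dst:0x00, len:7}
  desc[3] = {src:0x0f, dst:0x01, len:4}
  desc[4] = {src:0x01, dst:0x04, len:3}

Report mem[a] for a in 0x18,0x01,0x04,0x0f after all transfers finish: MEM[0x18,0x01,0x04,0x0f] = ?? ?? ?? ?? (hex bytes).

MEM[0x18,0x01,0x04,0x0f] = 4e d6 d6 d6

[0] 0x0c->0x17 len=4 : 2c 4e 6a d6
[1] 0x00->0x06 len=2 : fa 5b
[2] 0x10->0x00 len=7 : d5 11 1e f2 1c e4 99
[3] 0x0f->0x01 len=4 : d6 d5 11 1e
[4] 0x01->0x04 len=3 : d6 d5 11
query mem[0x18]=0x4e, mem[0x01]=0xd6, mem[0x04]=0xd6, mem[0x0f]=0xd6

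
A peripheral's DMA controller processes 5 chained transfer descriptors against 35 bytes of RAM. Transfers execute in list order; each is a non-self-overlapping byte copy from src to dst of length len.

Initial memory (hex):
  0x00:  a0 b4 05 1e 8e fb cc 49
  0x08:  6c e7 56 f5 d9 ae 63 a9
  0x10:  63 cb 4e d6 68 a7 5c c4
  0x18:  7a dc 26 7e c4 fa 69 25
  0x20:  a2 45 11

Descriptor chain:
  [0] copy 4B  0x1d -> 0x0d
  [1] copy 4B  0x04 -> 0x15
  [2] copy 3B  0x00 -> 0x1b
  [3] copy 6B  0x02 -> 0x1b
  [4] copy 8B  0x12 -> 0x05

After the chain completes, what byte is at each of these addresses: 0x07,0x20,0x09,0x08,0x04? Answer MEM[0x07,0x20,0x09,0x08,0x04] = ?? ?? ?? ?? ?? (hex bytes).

MEM[0x07,0x20,0x09,0x08,0x04] = 68 49 fb 8e 8e

[0] 0x1d->0x0d len=4 : fa 69 25 a2
[1] 0x04->0x15 len=4 : 8e fb cc 49
[2] 0x00->0x1b len=3 : a0 b4 05
[3] 0x02->0x1b len=6 : 05 1e 8e fb cc 49
[4] 0x12->0x05 len=8 : 4e d6 68 8e fb cc 49 dc
query mem[0x07]=0x68, mem[0x20]=0x49, mem[0x09]=0xfb, mem[0x08]=0x8e, mem[0x04]=0x8e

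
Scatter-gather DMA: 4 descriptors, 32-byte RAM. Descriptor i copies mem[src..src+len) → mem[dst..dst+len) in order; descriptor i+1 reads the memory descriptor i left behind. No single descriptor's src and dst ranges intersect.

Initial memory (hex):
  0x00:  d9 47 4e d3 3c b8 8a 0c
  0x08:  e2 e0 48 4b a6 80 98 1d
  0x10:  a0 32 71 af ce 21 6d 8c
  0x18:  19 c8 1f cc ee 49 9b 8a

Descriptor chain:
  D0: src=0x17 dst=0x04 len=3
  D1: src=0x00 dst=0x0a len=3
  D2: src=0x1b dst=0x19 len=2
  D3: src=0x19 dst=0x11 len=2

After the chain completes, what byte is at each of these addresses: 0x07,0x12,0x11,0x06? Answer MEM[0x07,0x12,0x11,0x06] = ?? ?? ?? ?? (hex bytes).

  after D0: wrote 3B at 0x04 = 8c19c8
  after D1: wrote 3B at 0x0a = d9474e
  after D2: wrote 2B at 0x19 = ccee
  after D3: wrote 2B at 0x11 = ccee
query mem[0x07]=0x0c, mem[0x12]=0xee, mem[0x11]=0xcc, mem[0x06]=0xc8

MEM[0x07,0x12,0x11,0x06] = 0c ee cc c8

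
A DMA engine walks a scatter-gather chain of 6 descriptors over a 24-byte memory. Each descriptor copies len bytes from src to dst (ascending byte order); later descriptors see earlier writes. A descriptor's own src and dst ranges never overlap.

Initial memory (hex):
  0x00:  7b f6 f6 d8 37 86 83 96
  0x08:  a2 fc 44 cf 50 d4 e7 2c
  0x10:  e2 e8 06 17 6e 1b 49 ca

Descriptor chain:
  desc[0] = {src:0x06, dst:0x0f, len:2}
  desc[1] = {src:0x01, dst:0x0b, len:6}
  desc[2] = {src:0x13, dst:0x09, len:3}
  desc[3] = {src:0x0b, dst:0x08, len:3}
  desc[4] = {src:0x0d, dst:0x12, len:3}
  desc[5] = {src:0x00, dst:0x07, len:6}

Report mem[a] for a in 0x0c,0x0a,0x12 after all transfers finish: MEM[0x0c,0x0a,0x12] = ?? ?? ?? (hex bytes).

D0: mem[0x0f..0x10] <- [83 96]
D1: mem[0x0b..0x10] <- [f6 f6 d8 37 86 83]
D2: mem[0x09..0x0b] <- [17 6e 1b]
D3: mem[0x08..0x0a] <- [1b f6 d8]
D4: mem[0x12..0x14] <- [d8 37 86]
D5: mem[0x07..0x0c] <- [7b f6 f6 d8 37 86]
query mem[0x0c]=0x86, mem[0x0a]=0xd8, mem[0x12]=0xd8

MEM[0x0c,0x0a,0x12] = 86 d8 d8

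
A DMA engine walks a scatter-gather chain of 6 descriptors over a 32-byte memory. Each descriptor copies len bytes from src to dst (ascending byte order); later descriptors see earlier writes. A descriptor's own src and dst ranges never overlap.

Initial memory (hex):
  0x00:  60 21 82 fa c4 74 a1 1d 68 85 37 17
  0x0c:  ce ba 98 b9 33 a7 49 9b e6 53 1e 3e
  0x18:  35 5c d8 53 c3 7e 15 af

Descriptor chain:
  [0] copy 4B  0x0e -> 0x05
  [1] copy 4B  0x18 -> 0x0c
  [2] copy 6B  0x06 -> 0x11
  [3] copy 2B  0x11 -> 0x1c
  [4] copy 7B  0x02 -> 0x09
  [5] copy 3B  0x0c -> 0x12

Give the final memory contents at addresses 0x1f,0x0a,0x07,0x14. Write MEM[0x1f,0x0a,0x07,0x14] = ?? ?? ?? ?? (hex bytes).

[0] 0x0e->0x05 len=4 : 98 b9 33 a7
[1] 0x18->0x0c len=4 : 35 5c d8 53
[2] 0x06->0x11 len=6 : b9 33 a7 85 37 17
[3] 0x11->0x1c len=2 : b9 33
[4] 0x02->0x09 len=7 : 82 fa c4 98 b9 33 a7
[5] 0x0c->0x12 len=3 : 98 b9 33
query mem[0x1f]=0xaf, mem[0x0a]=0xfa, mem[0x07]=0x33, mem[0x14]=0x33

MEM[0x1f,0x0a,0x07,0x14] = af fa 33 33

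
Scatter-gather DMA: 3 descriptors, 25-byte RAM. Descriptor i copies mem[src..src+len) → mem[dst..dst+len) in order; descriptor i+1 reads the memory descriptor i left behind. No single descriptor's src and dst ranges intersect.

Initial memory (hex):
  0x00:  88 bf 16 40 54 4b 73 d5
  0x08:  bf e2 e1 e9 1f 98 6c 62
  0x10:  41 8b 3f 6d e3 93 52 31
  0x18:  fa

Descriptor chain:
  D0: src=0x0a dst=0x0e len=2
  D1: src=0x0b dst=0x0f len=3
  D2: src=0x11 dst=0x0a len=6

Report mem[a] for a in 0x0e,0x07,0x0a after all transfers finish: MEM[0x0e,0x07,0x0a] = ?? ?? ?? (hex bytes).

MEM[0x0e,0x07,0x0a] = 93 d5 98

#0 dst[0x0e+2] := {0xe1,0xe9}
#1 dst[0x0f+3] := {0xe9,0x1f,0x98}
#2 dst[0x0a+6] := {0x98,0x3f,0x6d,0xe3,0x93,0x52}
query mem[0x0e]=0x93, mem[0x07]=0xd5, mem[0x0a]=0x98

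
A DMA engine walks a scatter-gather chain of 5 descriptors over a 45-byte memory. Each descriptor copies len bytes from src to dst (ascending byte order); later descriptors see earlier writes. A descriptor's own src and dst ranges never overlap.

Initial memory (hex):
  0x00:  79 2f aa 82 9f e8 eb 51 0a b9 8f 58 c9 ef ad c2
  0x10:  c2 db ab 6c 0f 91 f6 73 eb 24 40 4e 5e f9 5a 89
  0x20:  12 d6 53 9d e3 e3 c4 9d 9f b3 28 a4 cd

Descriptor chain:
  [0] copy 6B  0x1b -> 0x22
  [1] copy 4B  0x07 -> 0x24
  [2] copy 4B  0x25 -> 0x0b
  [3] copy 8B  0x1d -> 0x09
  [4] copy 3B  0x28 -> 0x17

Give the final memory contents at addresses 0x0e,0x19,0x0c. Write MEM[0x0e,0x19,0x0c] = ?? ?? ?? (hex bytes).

D0: mem[0x22..0x27] <- [4e 5e f9 5a 89 12]
D1: mem[0x24..0x27] <- [51 0a b9 8f]
D2: mem[0x0b..0x0e] <- [0a b9 8f 9f]
D3: mem[0x09..0x10] <- [f9 5a 89 12 d6 4e 5e 51]
D4: mem[0x17..0x19] <- [9f b3 28]
query mem[0x0e]=0x4e, mem[0x19]=0x28, mem[0x0c]=0x12

MEM[0x0e,0x19,0x0c] = 4e 28 12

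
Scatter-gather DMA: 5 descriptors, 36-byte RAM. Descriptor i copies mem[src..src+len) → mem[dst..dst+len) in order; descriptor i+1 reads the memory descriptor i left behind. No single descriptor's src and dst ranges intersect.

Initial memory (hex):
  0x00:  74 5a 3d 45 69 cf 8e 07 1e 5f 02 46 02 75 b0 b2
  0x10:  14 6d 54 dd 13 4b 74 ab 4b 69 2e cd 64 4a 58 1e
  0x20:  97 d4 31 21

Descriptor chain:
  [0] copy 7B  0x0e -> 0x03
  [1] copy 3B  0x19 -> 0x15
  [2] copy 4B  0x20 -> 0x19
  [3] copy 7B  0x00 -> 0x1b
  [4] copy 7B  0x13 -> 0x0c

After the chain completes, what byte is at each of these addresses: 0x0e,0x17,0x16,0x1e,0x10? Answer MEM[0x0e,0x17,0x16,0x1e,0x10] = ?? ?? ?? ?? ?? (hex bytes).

MEM[0x0e,0x17,0x16,0x1e,0x10] = 69 cd 2e b0 cd

[0] 0x0e->0x03 len=7 : b0 b2 14 6d 54 dd 13
[1] 0x19->0x15 len=3 : 69 2e cd
[2] 0x20->0x19 len=4 : 97 d4 31 21
[3] 0x00->0x1b len=7 : 74 5a 3d b0 b2 14 6d
[4] 0x13->0x0c len=7 : dd 13 69 2e cd 4b 97
query mem[0x0e]=0x69, mem[0x17]=0xcd, mem[0x16]=0x2e, mem[0x1e]=0xb0, mem[0x10]=0xcd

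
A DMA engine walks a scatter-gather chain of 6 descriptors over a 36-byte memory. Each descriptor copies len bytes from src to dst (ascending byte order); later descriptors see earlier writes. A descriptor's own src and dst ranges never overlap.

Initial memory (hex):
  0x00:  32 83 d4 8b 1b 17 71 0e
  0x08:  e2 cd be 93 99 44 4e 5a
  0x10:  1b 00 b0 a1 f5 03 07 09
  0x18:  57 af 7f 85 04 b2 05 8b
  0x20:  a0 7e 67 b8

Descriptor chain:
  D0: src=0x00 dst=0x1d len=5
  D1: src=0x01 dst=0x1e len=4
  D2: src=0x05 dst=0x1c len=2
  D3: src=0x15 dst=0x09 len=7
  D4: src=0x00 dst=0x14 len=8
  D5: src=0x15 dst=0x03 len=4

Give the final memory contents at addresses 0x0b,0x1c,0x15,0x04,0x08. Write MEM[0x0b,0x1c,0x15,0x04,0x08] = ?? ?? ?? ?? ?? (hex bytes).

#0 dst[0x1d+5] := {0x32,0x83,0xd4,0x8b,0x1b}
#1 dst[0x1e+4] := {0x83,0xd4,0x8b,0x1b}
#2 dst[0x1c+2] := {0x17,0x71}
#3 dst[0x09+7] := {0x03,0x07,0x09,0x57,0xaf,0x7f,0x85}
#4 dst[0x14+8] := {0x32,0x83,0xd4,0x8b,0x1b,0x17,0x71,0x0e}
#5 dst[0x03+4] := {0x83,0xd4,0x8b,0x1b}
query mem[0x0b]=0x09, mem[0x1c]=0x17, mem[0x15]=0x83, mem[0x04]=0xd4, mem[0x08]=0xe2

MEM[0x0b,0x1c,0x15,0x04,0x08] = 09 17 83 d4 e2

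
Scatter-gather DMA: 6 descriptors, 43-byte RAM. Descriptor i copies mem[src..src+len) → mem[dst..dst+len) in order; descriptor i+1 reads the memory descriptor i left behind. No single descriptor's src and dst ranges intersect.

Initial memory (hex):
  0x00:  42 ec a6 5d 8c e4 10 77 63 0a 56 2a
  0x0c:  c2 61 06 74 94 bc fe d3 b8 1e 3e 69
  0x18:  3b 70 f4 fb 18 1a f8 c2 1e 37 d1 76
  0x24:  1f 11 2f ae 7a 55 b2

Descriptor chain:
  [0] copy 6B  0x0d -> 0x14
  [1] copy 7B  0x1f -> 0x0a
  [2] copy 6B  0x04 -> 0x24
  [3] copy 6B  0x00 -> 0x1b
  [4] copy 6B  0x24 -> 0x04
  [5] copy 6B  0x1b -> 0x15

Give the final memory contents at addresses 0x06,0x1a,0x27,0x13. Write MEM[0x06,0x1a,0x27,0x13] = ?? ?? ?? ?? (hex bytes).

MEM[0x06,0x1a,0x27,0x13] = 10 e4 77 d3

D0: mem[0x14..0x19] <- [61 06 74 94 bc fe]
D1: mem[0x0a..0x10] <- [c2 1e 37 d1 76 1f 11]
D2: mem[0x24..0x29] <- [8c e4 10 77 63 0a]
D3: mem[0x1b..0x20] <- [42 ec a6 5d 8c e4]
D4: mem[0x04..0x09] <- [8c e4 10 77 63 0a]
D5: mem[0x15..0x1a] <- [42 ec a6 5d 8c e4]
query mem[0x06]=0x10, mem[0x1a]=0xe4, mem[0x27]=0x77, mem[0x13]=0xd3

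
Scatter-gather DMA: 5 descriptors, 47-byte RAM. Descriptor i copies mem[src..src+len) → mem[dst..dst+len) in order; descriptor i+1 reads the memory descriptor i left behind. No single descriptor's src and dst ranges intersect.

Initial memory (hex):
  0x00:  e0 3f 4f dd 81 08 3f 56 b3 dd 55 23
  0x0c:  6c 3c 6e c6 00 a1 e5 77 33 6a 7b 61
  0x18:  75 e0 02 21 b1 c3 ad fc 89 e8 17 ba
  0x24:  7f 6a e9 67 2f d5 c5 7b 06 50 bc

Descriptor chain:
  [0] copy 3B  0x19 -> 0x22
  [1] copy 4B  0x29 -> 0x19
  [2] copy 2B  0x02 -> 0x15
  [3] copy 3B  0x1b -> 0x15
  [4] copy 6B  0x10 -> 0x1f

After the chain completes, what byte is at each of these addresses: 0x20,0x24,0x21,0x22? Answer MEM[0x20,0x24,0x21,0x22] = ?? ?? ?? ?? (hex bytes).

MEM[0x20,0x24,0x21,0x22] = a1 7b e5 77

  after D0: wrote 3B at 0x22 = e00221
  after D1: wrote 4B at 0x19 = d5c57b06
  after D2: wrote 2B at 0x15 = 4fdd
  after D3: wrote 3B at 0x15 = 7b06c3
  after D4: wrote 6B at 0x1f = 00a1e577337b
query mem[0x20]=0xa1, mem[0x24]=0x7b, mem[0x21]=0xe5, mem[0x22]=0x77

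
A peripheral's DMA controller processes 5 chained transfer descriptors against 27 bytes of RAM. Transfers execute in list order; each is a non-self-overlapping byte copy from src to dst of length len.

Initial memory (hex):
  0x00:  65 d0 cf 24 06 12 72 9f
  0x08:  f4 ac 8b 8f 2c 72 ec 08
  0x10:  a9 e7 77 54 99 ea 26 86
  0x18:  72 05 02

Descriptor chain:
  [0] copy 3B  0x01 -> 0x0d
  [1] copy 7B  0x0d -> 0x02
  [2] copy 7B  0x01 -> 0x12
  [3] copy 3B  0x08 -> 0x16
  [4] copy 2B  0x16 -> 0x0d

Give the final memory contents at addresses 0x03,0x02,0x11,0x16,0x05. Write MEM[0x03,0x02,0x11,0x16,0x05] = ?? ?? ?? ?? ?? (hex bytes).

  after D0: wrote 3B at 0x0d = d0cf24
  after D1: wrote 7B at 0x02 = d0cf24a9e77754
  after D2: wrote 7B at 0x12 = d0d0cf24a9e777
  after D3: wrote 3B at 0x16 = 54ac8b
  after D4: wrote 2B at 0x0d = 54ac
query mem[0x03]=0xcf, mem[0x02]=0xd0, mem[0x11]=0xe7, mem[0x16]=0x54, mem[0x05]=0xa9

MEM[0x03,0x02,0x11,0x16,0x05] = cf d0 e7 54 a9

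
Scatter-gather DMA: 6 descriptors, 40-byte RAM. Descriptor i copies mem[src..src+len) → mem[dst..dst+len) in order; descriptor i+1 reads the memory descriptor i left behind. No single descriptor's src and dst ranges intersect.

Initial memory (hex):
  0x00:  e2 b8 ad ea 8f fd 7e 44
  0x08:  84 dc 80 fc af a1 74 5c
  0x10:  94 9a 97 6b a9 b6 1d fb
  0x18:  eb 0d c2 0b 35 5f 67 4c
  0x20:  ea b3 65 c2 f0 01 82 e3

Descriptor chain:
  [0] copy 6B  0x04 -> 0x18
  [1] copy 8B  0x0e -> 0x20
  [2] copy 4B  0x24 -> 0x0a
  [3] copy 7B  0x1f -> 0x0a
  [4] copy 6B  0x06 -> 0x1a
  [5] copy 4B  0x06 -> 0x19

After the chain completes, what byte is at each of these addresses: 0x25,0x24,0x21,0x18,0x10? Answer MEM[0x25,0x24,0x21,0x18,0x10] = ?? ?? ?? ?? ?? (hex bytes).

MEM[0x25,0x24,0x21,0x18,0x10] = 6b 97 5c 8f 6b

D0: mem[0x18..0x1d] <- [8f fd 7e 44 84 dc]
D1: mem[0x20..0x27] <- [74 5c 94 9a 97 6b a9 b6]
D2: mem[0x0a..0x0d] <- [97 6b a9 b6]
D3: mem[0x0a..0x10] <- [4c 74 5c 94 9a 97 6b]
D4: mem[0x1a..0x1f] <- [7e 44 84 dc 4c 74]
D5: mem[0x19..0x1c] <- [7e 44 84 dc]
query mem[0x25]=0x6b, mem[0x24]=0x97, mem[0x21]=0x5c, mem[0x18]=0x8f, mem[0x10]=0x6b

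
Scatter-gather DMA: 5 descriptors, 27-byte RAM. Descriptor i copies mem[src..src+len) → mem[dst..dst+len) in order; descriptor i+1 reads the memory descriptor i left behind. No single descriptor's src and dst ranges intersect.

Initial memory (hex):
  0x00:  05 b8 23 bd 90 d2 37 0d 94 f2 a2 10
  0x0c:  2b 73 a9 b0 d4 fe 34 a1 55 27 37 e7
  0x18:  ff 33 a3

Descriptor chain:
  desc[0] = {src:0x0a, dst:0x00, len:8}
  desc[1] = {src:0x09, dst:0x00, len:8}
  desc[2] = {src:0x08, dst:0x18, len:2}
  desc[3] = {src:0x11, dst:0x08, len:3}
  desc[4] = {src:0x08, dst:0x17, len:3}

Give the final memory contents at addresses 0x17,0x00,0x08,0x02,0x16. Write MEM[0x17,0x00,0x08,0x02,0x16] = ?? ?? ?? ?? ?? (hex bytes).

MEM[0x17,0x00,0x08,0x02,0x16] = fe f2 fe 10 37

[0] 0x0a->0x00 len=8 : a2 10 2b 73 a9 b0 d4 fe
[1] 0x09->0x00 len=8 : f2 a2 10 2b 73 a9 b0 d4
[2] 0x08->0x18 len=2 : 94 f2
[3] 0x11->0x08 len=3 : fe 34 a1
[4] 0x08->0x17 len=3 : fe 34 a1
query mem[0x17]=0xfe, mem[0x00]=0xf2, mem[0x08]=0xfe, mem[0x02]=0x10, mem[0x16]=0x37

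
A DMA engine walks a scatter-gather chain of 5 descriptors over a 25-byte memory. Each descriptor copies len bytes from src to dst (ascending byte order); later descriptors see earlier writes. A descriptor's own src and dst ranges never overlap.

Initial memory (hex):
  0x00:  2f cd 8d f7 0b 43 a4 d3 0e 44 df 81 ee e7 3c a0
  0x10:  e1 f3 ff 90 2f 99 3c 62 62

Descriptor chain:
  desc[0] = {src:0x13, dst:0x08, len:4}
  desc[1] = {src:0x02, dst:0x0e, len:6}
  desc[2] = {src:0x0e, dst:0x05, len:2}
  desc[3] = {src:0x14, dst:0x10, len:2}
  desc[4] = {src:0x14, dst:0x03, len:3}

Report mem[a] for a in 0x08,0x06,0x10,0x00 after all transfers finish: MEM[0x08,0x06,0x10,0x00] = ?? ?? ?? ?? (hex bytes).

[0] 0x13->0x08 len=4 : 90 2f 99 3c
[1] 0x02->0x0e len=6 : 8d f7 0b 43 a4 d3
[2] 0x0e->0x05 len=2 : 8d f7
[3] 0x14->0x10 len=2 : 2f 99
[4] 0x14->0x03 len=3 : 2f 99 3c
query mem[0x08]=0x90, mem[0x06]=0xf7, mem[0x10]=0x2f, mem[0x00]=0x2f

MEM[0x08,0x06,0x10,0x00] = 90 f7 2f 2f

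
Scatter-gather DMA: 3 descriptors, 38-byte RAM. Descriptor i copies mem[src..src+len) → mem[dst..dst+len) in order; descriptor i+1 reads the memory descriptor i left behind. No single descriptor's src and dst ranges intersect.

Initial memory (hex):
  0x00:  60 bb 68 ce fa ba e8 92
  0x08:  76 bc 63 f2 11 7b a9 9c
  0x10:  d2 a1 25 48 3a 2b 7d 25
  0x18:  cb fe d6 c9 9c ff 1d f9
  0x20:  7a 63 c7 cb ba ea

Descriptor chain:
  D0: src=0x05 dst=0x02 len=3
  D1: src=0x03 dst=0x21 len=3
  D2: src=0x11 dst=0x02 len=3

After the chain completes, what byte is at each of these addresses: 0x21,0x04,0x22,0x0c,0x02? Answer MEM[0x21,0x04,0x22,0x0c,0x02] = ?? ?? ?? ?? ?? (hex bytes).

MEM[0x21,0x04,0x22,0x0c,0x02] = e8 48 92 11 a1

[0] 0x05->0x02 len=3 : ba e8 92
[1] 0x03->0x21 len=3 : e8 92 ba
[2] 0x11->0x02 len=3 : a1 25 48
query mem[0x21]=0xe8, mem[0x04]=0x48, mem[0x22]=0x92, mem[0x0c]=0x11, mem[0x02]=0xa1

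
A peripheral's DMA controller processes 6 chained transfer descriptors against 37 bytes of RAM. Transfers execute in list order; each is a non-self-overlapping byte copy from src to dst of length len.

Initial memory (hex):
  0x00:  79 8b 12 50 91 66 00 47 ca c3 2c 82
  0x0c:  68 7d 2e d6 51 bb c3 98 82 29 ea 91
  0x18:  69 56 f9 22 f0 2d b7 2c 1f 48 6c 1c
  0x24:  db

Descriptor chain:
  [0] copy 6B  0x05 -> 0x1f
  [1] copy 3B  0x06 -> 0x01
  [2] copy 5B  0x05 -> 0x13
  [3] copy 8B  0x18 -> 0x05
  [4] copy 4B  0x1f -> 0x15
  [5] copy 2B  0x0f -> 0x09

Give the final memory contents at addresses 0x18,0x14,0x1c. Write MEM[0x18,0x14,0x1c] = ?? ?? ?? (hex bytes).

D0: mem[0x1f..0x24] <- [66 00 47 ca c3 2c]
D1: mem[0x01..0x03] <- [00 47 ca]
D2: mem[0x13..0x17] <- [66 00 47 ca c3]
D3: mem[0x05..0x0c] <- [69 56 f9 22 f0 2d b7 66]
D4: mem[0x15..0x18] <- [66 00 47 ca]
D5: mem[0x09..0x0a] <- [d6 51]
query mem[0x18]=0xca, mem[0x14]=0x00, mem[0x1c]=0xf0

MEM[0x18,0x14,0x1c] = ca 00 f0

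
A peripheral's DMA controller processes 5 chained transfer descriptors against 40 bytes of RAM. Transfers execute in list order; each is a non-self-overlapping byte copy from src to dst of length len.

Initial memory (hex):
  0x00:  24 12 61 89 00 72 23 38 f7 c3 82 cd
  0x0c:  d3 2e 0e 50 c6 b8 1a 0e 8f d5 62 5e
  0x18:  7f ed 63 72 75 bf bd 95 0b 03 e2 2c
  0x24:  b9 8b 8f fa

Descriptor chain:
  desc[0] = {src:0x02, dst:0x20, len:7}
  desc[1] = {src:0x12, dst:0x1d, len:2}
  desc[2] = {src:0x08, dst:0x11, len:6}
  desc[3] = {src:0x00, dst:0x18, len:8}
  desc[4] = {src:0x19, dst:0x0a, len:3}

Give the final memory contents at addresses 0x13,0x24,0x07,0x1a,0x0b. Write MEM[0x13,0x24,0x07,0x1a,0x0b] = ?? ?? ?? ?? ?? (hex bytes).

D0: mem[0x20..0x26] <- [61 89 00 72 23 38 f7]
D1: mem[0x1d..0x1e] <- [1a 0e]
D2: mem[0x11..0x16] <- [f7 c3 82 cd d3 2e]
D3: mem[0x18..0x1f] <- [24 12 61 89 00 72 23 38]
D4: mem[0x0a..0x0c] <- [12 61 89]
query mem[0x13]=0x82, mem[0x24]=0x23, mem[0x07]=0x38, mem[0x1a]=0x61, mem[0x0b]=0x61

MEM[0x13,0x24,0x07,0x1a,0x0b] = 82 23 38 61 61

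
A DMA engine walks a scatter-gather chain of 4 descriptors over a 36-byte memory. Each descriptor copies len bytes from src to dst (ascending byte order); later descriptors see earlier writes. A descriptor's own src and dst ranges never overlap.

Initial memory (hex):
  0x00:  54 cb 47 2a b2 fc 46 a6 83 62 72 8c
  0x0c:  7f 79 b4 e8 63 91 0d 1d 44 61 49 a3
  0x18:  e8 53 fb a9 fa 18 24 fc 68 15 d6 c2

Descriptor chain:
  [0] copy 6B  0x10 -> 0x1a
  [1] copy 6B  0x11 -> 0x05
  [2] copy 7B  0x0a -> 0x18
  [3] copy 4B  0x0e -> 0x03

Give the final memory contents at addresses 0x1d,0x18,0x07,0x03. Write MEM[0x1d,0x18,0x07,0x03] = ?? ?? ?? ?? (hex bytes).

#0 dst[0x1a+6] := {0x63,0x91,0x0d,0x1d,0x44,0x61}
#1 dst[0x05+6] := {0x91,0x0d,0x1d,0x44,0x61,0x49}
#2 dst[0x18+7] := {0x49,0x8c,0x7f,0x79,0xb4,0xe8,0x63}
#3 dst[0x03+4] := {0xb4,0xe8,0x63,0x91}
query mem[0x1d]=0xe8, mem[0x18]=0x49, mem[0x07]=0x1d, mem[0x03]=0xb4

MEM[0x1d,0x18,0x07,0x03] = e8 49 1d b4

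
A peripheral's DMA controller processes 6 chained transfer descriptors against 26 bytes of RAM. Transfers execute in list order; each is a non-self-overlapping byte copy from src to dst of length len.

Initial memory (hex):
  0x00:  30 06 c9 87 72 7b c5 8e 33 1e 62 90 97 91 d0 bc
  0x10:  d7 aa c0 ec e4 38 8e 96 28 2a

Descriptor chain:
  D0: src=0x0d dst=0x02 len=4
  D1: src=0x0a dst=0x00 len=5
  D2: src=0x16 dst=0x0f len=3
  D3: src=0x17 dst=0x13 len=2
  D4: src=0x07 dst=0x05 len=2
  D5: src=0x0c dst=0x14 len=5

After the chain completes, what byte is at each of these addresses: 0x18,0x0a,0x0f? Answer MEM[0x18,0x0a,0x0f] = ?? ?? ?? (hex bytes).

D0: mem[0x02..0x05] <- [91 d0 bc d7]
D1: mem[0x00..0x04] <- [62 90 97 91 d0]
D2: mem[0x0f..0x11] <- [8e 96 28]
D3: mem[0x13..0x14] <- [96 28]
D4: mem[0x05..0x06] <- [8e 33]
D5: mem[0x14..0x18] <- [97 91 d0 8e 96]
query mem[0x18]=0x96, mem[0x0a]=0x62, mem[0x0f]=0x8e

MEM[0x18,0x0a,0x0f] = 96 62 8e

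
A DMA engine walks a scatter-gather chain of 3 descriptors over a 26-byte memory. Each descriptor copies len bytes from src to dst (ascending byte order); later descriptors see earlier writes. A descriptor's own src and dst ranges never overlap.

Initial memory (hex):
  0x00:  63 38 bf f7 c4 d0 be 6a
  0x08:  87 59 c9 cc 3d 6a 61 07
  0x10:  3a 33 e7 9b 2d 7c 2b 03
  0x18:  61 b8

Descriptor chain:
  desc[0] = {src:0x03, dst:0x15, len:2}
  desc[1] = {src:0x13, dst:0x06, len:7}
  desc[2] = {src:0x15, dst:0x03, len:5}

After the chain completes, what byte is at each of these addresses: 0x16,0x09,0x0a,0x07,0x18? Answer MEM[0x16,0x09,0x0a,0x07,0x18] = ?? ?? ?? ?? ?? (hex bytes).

MEM[0x16,0x09,0x0a,0x07,0x18] = c4 c4 03 b8 61

  after D0: wrote 2B at 0x15 = f7c4
  after D1: wrote 7B at 0x06 = 9b2df7c40361b8
  after D2: wrote 5B at 0x03 = f7c40361b8
query mem[0x16]=0xc4, mem[0x09]=0xc4, mem[0x0a]=0x03, mem[0x07]=0xb8, mem[0x18]=0x61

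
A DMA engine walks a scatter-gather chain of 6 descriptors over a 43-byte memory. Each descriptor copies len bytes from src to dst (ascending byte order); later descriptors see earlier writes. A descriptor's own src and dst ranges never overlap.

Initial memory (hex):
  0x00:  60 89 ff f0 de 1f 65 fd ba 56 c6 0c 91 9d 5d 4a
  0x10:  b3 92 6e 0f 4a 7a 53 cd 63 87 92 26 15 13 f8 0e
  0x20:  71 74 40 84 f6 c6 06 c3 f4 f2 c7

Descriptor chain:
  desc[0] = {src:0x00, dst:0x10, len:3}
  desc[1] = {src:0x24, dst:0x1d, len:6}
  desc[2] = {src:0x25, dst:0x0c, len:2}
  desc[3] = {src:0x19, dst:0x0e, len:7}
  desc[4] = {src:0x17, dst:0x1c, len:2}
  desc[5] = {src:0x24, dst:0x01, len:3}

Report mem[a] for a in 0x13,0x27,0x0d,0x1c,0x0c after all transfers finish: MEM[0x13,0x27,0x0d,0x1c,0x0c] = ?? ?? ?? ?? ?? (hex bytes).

  after D0: wrote 3B at 0x10 = 6089ff
  after D1: wrote 6B at 0x1d = f6c606c3f4f2
  after D2: wrote 2B at 0x0c = c606
  after D3: wrote 7B at 0x0e = 87922615f6c606
  after D4: wrote 2B at 0x1c = cd63
  after D5: wrote 3B at 0x01 = f6c606
query mem[0x13]=0xc6, mem[0x27]=0xc3, mem[0x0d]=0x06, mem[0x1c]=0xcd, mem[0x0c]=0xc6

MEM[0x13,0x27,0x0d,0x1c,0x0c] = c6 c3 06 cd c6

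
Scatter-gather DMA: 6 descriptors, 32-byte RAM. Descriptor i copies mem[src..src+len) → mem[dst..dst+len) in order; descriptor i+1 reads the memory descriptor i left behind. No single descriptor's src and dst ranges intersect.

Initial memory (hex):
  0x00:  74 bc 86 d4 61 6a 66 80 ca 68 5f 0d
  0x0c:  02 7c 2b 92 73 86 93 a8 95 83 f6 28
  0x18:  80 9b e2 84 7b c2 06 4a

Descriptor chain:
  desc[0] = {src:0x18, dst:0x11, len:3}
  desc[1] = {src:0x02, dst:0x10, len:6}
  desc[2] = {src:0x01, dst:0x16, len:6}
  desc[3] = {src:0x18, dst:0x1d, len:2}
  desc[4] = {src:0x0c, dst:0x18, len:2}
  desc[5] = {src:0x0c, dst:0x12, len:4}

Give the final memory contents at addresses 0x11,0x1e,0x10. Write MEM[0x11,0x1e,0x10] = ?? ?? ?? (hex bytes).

MEM[0x11,0x1e,0x10] = d4 61 86

#0 dst[0x11+3] := {0x80,0x9b,0xe2}
#1 dst[0x10+6] := {0x86,0xd4,0x61,0x6a,0x66,0x80}
#2 dst[0x16+6] := {0xbc,0x86,0xd4,0x61,0x6a,0x66}
#3 dst[0x1d+2] := {0xd4,0x61}
#4 dst[0x18+2] := {0x02,0x7c}
#5 dst[0x12+4] := {0x02,0x7c,0x2b,0x92}
query mem[0x11]=0xd4, mem[0x1e]=0x61, mem[0x10]=0x86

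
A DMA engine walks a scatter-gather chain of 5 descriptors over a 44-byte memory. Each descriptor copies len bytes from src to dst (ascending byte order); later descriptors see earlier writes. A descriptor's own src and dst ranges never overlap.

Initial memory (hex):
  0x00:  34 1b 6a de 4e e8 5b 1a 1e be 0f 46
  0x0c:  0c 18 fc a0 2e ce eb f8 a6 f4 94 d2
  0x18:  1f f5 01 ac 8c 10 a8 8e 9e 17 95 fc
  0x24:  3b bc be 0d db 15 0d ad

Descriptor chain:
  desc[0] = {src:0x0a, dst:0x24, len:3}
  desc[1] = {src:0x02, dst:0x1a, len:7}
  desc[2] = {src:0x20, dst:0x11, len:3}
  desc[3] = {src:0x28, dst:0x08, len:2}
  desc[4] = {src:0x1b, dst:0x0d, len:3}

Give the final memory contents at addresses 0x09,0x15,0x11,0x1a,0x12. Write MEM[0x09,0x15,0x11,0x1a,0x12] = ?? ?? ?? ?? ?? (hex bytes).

  after D0: wrote 3B at 0x24 = 0f460c
  after D1: wrote 7B at 0x1a = 6ade4ee85b1a1e
  after D2: wrote 3B at 0x11 = 1e1795
  after D3: wrote 2B at 0x08 = db15
  after D4: wrote 3B at 0x0d = de4ee8
query mem[0x09]=0x15, mem[0x15]=0xf4, mem[0x11]=0x1e, mem[0x1a]=0x6a, mem[0x12]=0x17

MEM[0x09,0x15,0x11,0x1a,0x12] = 15 f4 1e 6a 17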